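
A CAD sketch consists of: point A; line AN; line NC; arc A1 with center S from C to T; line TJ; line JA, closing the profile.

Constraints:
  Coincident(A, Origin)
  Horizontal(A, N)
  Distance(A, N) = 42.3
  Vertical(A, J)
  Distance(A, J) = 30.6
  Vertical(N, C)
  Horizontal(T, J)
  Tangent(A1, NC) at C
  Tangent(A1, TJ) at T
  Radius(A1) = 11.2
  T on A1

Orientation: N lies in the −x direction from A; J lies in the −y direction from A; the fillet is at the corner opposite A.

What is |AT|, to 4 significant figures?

43.63

A is at the origin; A and N share the same y with |AN| = 42.3 and N on the −x side, so N = (-42.30, 0.000). AJ is vertical with |AJ| = 30.6 and J on the −y side, so J = (0.000, -30.60). The virtual corner opposite A is at (-42.30, -30.60). Tangency of A1 to NC means the radius SC is perpendicular to NC and since A1 is tangent to TJ there, ST ⟂ TJ, with radius 11.2, so the center S sits 11.2 in from both sides at S = (-31.10, -19.40). That places the tangent points at C = (-42.30, -19.40) on NC and T = (-31.10, -30.60) on TJ. Then |AT| = |T − A| = 43.63.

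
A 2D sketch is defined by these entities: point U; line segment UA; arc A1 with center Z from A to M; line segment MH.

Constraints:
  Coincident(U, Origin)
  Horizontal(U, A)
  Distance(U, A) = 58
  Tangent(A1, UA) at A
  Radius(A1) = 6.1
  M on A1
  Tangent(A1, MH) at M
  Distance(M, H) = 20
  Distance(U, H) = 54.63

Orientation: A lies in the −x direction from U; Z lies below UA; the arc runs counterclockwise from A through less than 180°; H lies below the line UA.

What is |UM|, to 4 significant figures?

63.27

U is at the origin; U and A share the same y with |UA| = 58.0 and A on the −x side, so A = (-58.00, 0.000). Tangency of A1 to UA means the radius ZA is perpendicular to UA, so Z = A + (0, -6.1) = (-58.00, -6.100). Since ZM ⟂ MH (tangency), |ZH| = √(6.1² + 20.0²) = 20.91 regardless of where M sits on A1. So H lies on both circle(U, 54.63) and circle(Z, 20.91); the below-UA intersection is H = (-48.67, -24.81). M is the foot of the tangent from H: M = (-62.43, -10.30).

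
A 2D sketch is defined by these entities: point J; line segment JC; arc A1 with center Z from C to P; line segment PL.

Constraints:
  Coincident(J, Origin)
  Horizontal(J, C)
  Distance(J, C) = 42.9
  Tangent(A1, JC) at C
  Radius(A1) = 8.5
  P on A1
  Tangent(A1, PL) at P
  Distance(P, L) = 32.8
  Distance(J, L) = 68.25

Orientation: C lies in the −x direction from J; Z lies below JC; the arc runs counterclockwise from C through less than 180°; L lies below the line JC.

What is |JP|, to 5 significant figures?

51.881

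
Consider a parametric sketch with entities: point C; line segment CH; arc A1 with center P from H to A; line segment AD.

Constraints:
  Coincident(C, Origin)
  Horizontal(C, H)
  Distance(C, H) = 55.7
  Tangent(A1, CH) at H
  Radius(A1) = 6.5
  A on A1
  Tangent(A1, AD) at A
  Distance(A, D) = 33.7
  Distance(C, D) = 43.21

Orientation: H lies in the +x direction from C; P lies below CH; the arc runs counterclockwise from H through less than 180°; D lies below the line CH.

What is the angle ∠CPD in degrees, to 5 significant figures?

50.363°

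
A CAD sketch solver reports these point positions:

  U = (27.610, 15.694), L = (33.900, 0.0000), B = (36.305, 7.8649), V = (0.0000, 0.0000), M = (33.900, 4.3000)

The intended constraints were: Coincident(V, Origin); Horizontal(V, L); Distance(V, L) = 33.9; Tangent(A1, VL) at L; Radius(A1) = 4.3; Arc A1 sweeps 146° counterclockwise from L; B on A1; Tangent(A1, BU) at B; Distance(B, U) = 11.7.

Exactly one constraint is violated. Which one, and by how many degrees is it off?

Tangent(A1, BU) at B — off by 8.00°.

V = (0.00, 0.00) ✓; V.y = 0.00, L.y = 0.00 ✓; |VL| = 33.90 ✓; ∠(ML, LV) = 90.00° ✓; |ML| = 4.300 ✓; bearing(M→B) − bearing(M→L) = 146.0° ✓; |MB| = 4.300 ✓; ∠(MB, BU) = 98.00° ✗; |BU| = 11.70 ✓.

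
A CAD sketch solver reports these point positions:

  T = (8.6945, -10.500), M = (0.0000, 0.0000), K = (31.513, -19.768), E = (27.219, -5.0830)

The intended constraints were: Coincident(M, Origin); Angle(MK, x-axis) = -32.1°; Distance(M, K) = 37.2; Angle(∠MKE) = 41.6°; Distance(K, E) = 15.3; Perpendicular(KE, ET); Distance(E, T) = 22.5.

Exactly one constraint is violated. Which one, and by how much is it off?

Distance(E, T) = 22.5 — off by 3.20.

M = (0.00, 0.00) ✓; MK at -32.10° ✓; |MK| = 37.20 ✓; ∠MKE = 41.60° ✓; |KE| = 15.30 ✓; ∠(KE, ET) = 90.00° ✓; |ET| = 19.30 ✗.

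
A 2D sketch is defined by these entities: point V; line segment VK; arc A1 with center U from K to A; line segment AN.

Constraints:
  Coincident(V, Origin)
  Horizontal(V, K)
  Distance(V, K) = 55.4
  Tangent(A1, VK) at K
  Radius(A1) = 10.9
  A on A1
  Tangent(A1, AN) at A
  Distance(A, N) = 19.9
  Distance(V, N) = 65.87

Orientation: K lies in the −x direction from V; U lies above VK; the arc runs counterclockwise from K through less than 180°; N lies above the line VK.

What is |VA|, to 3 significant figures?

49.1

V is at the origin; V and K share the same y with |VK| = 55.4 and K on the −x side, so K = (-55.4, 0.00). Tangency of A1 to VK means the radius UK is perpendicular to VK, so U = K + (0, 10.9) = (-55.4, 10.9). Since UA ⟂ AN (tangency), |UN| = √(10.9² + 19.9²) = 22.7 regardless of where A sits on A1. So N lies on both circle(V, 65.87) and circle(U, 22.7); the above-VK intersection is N = (-56.7, 33.6). A is the foot of the tangent from N: A = (-46.2, 16.7).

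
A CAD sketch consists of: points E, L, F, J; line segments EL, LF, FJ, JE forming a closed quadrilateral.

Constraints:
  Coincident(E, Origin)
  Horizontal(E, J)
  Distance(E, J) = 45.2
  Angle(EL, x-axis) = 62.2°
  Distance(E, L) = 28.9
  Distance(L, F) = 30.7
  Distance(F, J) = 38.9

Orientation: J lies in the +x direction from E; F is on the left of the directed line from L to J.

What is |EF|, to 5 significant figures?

56.544

Checks: |LF| = 30.70 ✓; |FJ| = 38.90 ✓.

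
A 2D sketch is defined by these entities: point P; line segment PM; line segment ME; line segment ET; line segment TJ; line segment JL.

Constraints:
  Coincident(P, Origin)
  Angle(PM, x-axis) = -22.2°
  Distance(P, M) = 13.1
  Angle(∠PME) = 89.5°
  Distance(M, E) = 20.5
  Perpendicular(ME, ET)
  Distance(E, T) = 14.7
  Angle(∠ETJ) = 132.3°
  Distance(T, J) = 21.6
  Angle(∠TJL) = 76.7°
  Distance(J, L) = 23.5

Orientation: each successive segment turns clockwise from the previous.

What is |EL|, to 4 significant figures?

28.71

P is at the origin; PM runs at -22.2° with length 13.1, so M = (12.13, -4.950). ∠PME = 89.5° gives ME at -112.7° from the x-axis; with |ME| = 20.5, E = (4.218, -23.86). ME ⟂ ET, so ET runs at 157.3°; with |ET| = 14.7, T = (-9.343, -18.19). ∠ETJ = 132.3° gives TJ at 109.6° from the x-axis; with |TJ| = 21.6, J = (-16.59, 2.160). ∠TJL = 76.7° gives JL at 6.300° from the x-axis; with |JL| = 23.5, L = (6.769, 4.738). Then |EL| = |L − E| = 28.71.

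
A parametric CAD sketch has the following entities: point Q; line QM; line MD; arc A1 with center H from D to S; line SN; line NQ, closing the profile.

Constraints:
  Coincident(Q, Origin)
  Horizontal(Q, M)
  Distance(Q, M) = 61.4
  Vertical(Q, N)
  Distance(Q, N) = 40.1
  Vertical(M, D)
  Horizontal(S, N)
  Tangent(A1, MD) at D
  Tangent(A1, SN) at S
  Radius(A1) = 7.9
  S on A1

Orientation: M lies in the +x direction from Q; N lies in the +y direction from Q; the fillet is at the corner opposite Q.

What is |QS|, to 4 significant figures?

66.86

Q is at the origin; Q and M share the same y with |QM| = 61.4 and M on the +x side, so M = (61.40, 0.000). QN is vertical with |QN| = 40.1 and N on the +y side, so N = (0.000, 40.10). The virtual corner opposite Q is at (61.40, 40.10). Since A1 is tangent to MD there, HD ⟂ MD and tangency of A1 to SN means the radius HS is perpendicular to SN, with radius 7.9, so the center H sits 7.9 in from both sides at H = (53.50, 32.20). That places the tangent points at D = (61.40, 32.20) on MD and S = (53.50, 40.10) on SN. Then |QS| = |S − Q| = 66.86.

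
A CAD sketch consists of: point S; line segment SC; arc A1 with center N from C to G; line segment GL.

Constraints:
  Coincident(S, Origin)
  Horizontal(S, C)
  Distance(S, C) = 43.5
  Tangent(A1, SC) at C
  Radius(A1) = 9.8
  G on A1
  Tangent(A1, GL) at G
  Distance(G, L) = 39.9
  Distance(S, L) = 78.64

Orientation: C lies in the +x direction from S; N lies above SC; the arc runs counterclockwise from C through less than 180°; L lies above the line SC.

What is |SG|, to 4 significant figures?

53.35

Checks: |NG| = 9.800 ✓; ∠(NG, GL) = 90.00° ✓; |GL| = 39.90 ✓; |SL| = 78.64 ✓.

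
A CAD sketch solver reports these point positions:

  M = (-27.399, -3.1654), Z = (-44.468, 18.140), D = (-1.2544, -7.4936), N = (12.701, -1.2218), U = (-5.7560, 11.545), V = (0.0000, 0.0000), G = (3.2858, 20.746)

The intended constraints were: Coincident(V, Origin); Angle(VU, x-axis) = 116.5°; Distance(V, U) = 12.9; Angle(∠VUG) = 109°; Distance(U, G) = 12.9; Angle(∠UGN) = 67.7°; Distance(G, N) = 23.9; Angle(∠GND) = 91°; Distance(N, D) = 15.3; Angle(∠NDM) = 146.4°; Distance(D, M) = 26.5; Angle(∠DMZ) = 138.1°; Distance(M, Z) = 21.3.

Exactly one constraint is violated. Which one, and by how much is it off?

Distance(M, Z) = 21.3 — off by 6.00.

V = (0.00, 0.00) ✓; VU at 116.5° ✓; |VU| = 12.90 ✓; ∠VUG = 109.0° ✓; |UG| = 12.90 ✓; ∠UGN = 67.70° ✓; |GN| = 23.90 ✓; ∠GND = 91.00° ✓; |ND| = 15.30 ✓; ∠NDM = 146.4° ✓; |DM| = 26.50 ✓; ∠DMZ = 138.1° ✓; |MZ| = 27.30 ✗.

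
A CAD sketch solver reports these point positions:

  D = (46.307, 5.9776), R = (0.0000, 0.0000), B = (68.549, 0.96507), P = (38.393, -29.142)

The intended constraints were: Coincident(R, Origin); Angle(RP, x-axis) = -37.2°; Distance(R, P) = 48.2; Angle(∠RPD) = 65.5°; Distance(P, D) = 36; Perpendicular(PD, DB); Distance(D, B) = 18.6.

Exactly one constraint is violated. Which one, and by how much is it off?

Distance(D, B) = 18.6 — off by 4.20.

R = (0.00, 0.00) ✓; RP at -37.20° ✓; |RP| = 48.20 ✓; ∠RPD = 65.50° ✓; |PD| = 36.00 ✓; ∠(PD, DB) = 90.00° ✓; |DB| = 22.80 ✗.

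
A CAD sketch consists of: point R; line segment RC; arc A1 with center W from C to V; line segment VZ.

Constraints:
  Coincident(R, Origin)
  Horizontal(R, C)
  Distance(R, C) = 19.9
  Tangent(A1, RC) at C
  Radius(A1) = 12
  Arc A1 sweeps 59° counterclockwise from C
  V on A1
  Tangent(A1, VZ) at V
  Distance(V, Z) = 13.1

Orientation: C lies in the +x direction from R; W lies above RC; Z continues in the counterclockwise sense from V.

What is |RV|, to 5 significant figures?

30.742

R is at the origin; RC is horizontal with |RC| = 19.9 and C on the +x side, so C = (19.900, 0.0000). A1 meets RC tangentially, so WC is at right angles to RC, so W = C + (0, 12) = (19.900, 12.000). On A1, C sits at bearing -90° from W; a 59° counterclockwise sweep puts V at bearing -31°, so V = W + 12.0·(cos -31°, sin -31°) = (30.186, 5.8195). Then |RV| = |V − R| = 30.742.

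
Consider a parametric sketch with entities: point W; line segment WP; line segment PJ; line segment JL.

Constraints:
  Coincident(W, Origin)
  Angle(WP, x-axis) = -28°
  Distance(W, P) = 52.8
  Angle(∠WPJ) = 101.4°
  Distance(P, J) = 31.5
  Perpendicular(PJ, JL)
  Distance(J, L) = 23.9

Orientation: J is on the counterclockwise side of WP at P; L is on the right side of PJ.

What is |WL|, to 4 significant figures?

86.50

W is at the origin; WP runs at -28.0° with length 52.8, so P = 52.8·(cos -28.0°, sin -28.0°) = (46.62, -24.79). ∠WPJ = 101.4°, so PJ runs at -28.0° + (180° − 101.4°) = 50.60° from the x-axis; with |PJ| = 31.5, J = P + 31.5·(cos 50.60°, sin 50.60°) = (66.61, -0.4470). The perpendicularity gives JL at right angles to PJ; with |JL| = 23.9 on the right of PJ, L = J + 23.9·(0.7727, -0.6347) = (85.08, -15.62). Then |WL| = |L − W| = 86.50.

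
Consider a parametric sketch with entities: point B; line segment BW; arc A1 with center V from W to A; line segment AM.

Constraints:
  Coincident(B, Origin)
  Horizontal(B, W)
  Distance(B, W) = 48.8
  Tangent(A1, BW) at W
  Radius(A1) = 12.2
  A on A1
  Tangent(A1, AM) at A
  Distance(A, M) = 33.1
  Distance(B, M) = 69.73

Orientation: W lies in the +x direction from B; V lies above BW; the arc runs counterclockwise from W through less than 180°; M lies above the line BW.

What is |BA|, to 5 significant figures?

62.493

Checks: ∠(VW, WB) = 90.00° ✓; |VW| = 12.20 ✓; |VA| = 12.20 ✓; ∠(VA, AM) = 90.00° ✓; |AM| = 33.10 ✓; |BM| = 69.73 ✓.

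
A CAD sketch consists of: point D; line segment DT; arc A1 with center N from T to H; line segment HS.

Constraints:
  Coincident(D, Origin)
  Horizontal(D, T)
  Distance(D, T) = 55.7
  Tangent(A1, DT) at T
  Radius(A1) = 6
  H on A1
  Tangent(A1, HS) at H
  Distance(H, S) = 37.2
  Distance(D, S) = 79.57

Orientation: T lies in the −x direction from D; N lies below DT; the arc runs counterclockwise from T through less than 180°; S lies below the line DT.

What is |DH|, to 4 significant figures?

61.82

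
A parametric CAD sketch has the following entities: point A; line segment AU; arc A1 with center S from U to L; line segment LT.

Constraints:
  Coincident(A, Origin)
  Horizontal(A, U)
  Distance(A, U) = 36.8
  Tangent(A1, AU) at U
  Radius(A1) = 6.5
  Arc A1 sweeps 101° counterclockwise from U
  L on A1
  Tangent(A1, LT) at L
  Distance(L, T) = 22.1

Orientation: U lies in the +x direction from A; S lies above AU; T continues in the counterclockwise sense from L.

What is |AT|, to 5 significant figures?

48.832

A is at the origin; AU is horizontal with |AU| = 36.8 and U on the +x side, so U = (36.800, 0.0000). Tangency of A1 to AU means the radius SU is perpendicular to AU, so S = U + (0, 6.5) = (36.800, 6.5000). On A1, U sits at bearing -90° from S; a 101° counterclockwise sweep puts L at bearing 11°, so L = S + 6.5·(cos 11°, sin 11°) = (43.181, 7.7403). Since A1 is tangent to LT there, SL ⟂ LT, so LT runs along (−sin 11°, cos 11°); with |LT| = 22.1, T = (38.964, 29.434). Then |AT| = |T − A| = 48.832.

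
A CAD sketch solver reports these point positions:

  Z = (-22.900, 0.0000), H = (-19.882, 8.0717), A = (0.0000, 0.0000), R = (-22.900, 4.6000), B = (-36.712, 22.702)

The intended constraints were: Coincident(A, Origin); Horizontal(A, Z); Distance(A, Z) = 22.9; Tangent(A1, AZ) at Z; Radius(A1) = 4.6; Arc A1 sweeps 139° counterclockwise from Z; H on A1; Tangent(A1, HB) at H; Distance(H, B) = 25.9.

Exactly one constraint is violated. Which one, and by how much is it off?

Distance(H, B) = 25.9 — off by 3.60.

A = (0.00, 0.00) ✓; A.y = 0.00, Z.y = 0.00 ✓; |AZ| = 22.90 ✓; ∠(RZ, ZA) = 90.00° ✓; |RZ| = 4.600 ✓; bearing(R→H) − bearing(R→Z) = 139.0° ✓; |RH| = 4.600 ✓; ∠(RH, HB) = 90.00° ✓; |HB| = 22.30 ✗.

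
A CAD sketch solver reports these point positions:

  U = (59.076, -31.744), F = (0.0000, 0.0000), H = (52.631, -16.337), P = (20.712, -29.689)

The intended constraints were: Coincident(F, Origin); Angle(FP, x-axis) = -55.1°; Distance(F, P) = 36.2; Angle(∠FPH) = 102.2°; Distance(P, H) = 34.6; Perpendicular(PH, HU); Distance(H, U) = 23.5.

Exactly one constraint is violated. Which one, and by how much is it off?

Distance(H, U) = 23.5 — off by 6.80.

F = (0.00, 0.00) ✓; FP at -55.10° ✓; |FP| = 36.20 ✓; ∠FPH = 102.2° ✓; |PH| = 34.60 ✓; ∠(PH, HU) = 90.00° ✓; |HU| = 16.70 ✗.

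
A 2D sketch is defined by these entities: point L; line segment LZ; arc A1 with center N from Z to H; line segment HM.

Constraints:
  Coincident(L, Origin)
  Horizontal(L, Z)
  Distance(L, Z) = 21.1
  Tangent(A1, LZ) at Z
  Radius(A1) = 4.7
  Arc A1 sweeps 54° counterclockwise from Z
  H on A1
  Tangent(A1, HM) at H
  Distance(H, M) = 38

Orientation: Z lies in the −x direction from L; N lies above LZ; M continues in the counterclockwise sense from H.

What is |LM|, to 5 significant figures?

33.066

L is at the origin; L and Z share the same y with |LZ| = 21.1 and Z on the −x side, so Z = (-21.100, 0.0000). Tangency of A1 to LZ means the radius NZ is perpendicular to LZ, so N = Z + (0, 4.7) = (-21.100, 4.7000). On A1, Z sits at bearing -90° from N; a 54° counterclockwise sweep puts H at bearing -36°, so H = N + 4.7·(cos -36°, sin -36°) = (-17.298, 1.9374). Tangency of A1 to HM means the radius NH is perpendicular to HM, so HM runs along (−sin -36°, cos -36°); with |HM| = 38.0, M = (5.0382, 32.680). Then |LM| = |M − L| = 33.066.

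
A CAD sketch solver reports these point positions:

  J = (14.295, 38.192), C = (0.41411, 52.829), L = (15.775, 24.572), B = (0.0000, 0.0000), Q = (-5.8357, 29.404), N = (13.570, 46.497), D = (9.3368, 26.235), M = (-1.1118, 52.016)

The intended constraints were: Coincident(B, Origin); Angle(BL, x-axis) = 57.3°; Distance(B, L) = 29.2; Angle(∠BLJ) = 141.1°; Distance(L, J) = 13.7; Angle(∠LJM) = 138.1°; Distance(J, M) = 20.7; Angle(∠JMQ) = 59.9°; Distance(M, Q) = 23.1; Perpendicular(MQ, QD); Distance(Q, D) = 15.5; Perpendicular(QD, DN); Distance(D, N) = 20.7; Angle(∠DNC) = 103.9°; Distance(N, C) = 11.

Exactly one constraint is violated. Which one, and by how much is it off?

Distance(N, C) = 11 — off by 3.60.

B = (0.00, 0.00) ✓; BL at 57.30° ✓; |BL| = 29.20 ✓; ∠BLJ = 141.1° ✓; |LJ| = 13.70 ✓; ∠LJM = 138.1° ✓; |JM| = 20.70 ✓; ∠JMQ = 59.90° ✓; |MQ| = 23.10 ✓; ∠(MQ, QD) = 90.00° ✓; |QD| = 15.50 ✓; ∠(QD, DN) = 90.00° ✓; |DN| = 20.70 ✓; ∠DNC = 103.9° ✓; |NC| = 14.60 ✗.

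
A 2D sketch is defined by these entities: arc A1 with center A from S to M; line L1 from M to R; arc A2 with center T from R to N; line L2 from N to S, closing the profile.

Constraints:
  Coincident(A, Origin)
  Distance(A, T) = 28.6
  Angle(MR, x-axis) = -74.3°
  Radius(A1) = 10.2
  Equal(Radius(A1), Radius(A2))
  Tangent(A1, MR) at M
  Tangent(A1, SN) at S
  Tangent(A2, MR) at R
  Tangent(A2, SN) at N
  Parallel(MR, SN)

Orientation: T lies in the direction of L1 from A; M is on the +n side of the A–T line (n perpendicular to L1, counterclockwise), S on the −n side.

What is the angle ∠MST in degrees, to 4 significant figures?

70.37°

The slot axis is L1's direction at -74.3°, so u = (cos -74.3°, sin -74.3°) = (0.2706, -0.9627) and n = (−sin -74.3°, cos -74.3°) = (0.9627, 0.2706). A is at the origin and T lies 28.6 along u from A, so T = 28.6·u = (7.739, -27.53). Tangency of A1 to both parallel lines with radius 10.2 puts M and S at A ± 10.2·n: M = (9.819, 2.760), S = (-9.819, -2.760). Then cos ∠MST = SM·ST / (|SM||ST|), giving 70.37°.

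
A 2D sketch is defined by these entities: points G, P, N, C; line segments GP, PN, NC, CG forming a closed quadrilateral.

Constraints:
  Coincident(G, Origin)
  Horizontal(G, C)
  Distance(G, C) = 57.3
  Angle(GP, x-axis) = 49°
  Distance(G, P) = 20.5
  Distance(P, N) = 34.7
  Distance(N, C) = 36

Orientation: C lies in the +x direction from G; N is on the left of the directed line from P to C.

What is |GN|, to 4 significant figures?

54.54

Checks: |PN| = 34.70 ✓; |NC| = 36.00 ✓.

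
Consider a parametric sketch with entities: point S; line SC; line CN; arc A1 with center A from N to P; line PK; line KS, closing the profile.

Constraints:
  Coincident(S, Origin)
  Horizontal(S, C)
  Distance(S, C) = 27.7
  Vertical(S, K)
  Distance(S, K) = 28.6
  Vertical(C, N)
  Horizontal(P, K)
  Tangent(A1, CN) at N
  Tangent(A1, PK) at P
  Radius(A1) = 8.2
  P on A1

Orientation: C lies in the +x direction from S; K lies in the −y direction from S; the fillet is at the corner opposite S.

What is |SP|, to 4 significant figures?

34.62

S is at the origin; SC is horizontal with |SC| = 27.7 and C on the +x side, so C = (27.70, 0.000). S and K share the same x with |SK| = 28.6 and K on the −y side, so K = (0.000, -28.60). The virtual corner opposite S is at (27.70, -28.60). Tangency of A1 to CN means the radius AN is perpendicular to CN and A1 meets PK tangentially, so AP is at right angles to PK, with radius 8.2, so the center A sits 8.2 in from both sides at A = (19.50, -20.40). That places the tangent points at N = (27.70, -20.40) on CN and P = (19.50, -28.60) on PK. Then |SP| = |P − S| = 34.62.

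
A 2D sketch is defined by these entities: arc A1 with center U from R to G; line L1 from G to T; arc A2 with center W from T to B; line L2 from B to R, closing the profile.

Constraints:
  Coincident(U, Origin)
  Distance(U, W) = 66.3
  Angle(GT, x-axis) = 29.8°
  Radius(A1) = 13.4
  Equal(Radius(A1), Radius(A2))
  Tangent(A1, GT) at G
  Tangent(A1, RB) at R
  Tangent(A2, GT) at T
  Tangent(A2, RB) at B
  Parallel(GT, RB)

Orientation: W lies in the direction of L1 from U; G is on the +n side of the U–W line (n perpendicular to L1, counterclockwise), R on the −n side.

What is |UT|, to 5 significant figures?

67.641

Tangency of A1 to both parallel lines with radius 13.4 puts G and R at U ± 13.4·n: G = (-6.6595, 11.628), R = (6.6595, -11.628). Equal radii place T and B the same way about W: T = W + 13.4·n = (50.873, 44.577), B = W − 13.4·n = (64.192, 21.321). Then |UT| = |T − U| = 67.641.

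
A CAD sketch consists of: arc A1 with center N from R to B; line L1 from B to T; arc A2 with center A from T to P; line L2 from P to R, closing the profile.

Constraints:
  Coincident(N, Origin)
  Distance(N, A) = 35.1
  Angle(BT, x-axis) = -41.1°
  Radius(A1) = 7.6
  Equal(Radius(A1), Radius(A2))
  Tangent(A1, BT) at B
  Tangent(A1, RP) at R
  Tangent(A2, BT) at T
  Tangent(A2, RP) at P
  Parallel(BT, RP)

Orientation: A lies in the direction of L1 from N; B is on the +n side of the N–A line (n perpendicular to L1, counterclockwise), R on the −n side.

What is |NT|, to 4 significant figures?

35.91

The slot axis is L1's direction at -41.1°, so u = (cos -41.1°, sin -41.1°) = (0.7536, -0.6574) and n = (−sin -41.1°, cos -41.1°) = (0.6574, 0.7536). N is at the origin and A lies 35.1 along u from N, so A = 35.1·u = (26.45, -23.07). Tangency of A1 to both parallel lines with radius 7.6 puts B and R at N ± 7.6·n: B = (4.996, 5.727), R = (-4.996, -5.727). Equal radii place T and P the same way about A: T = A + 7.6·n = (31.45, -17.35), P = A − 7.6·n = (21.45, -28.80). Then |NT| = |T − N| = 35.91.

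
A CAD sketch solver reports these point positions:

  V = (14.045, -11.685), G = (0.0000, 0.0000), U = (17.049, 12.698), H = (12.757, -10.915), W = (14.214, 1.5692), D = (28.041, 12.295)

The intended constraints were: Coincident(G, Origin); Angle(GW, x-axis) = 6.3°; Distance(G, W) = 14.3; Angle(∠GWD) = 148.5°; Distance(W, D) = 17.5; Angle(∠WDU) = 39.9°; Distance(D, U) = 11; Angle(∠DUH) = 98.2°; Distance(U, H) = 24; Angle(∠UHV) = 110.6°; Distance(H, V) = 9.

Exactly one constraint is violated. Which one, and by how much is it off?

Distance(H, V) = 9 — off by 7.50.

G = (0.00, 0.00) ✓; GW at 6.300° ✓; |GW| = 14.30 ✓; ∠GWD = 148.5° ✓; |WD| = 17.50 ✓; ∠WDU = 39.90° ✓; |DU| = 11.00 ✓; ∠DUH = 98.20° ✓; |UH| = 24.00 ✓; ∠UHV = 110.6° ✓; |HV| = 1.501 ✗.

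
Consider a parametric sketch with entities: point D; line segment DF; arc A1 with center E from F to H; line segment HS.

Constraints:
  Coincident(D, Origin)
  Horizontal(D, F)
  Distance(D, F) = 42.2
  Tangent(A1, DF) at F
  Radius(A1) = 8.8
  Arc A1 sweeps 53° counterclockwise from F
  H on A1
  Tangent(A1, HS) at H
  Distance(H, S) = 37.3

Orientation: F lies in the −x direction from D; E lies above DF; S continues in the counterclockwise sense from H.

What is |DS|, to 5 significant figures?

35.642

On A1, F sits at bearing -90° from E; a 53° counterclockwise sweep puts H at bearing -37°, so H = E + 8.8·(cos -37°, sin -37°) = (-35.172, 3.5040). Since A1 is tangent to HS there, EH ⟂ HS, so HS runs along (−sin -37°, cos -37°); with |HS| = 37.3, S = (-12.724, 33.293). Then |DS| = |S − D| = 35.642.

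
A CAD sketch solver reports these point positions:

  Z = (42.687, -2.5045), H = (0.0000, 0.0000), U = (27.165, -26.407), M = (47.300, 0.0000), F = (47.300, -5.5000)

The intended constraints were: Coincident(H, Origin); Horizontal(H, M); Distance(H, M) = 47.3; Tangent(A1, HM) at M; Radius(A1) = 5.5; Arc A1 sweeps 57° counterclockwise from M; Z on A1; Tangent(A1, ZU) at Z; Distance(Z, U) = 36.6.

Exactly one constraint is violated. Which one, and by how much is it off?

Distance(Z, U) = 36.6 — off by 8.10.

H = (0.00, 0.00) ✓; H.y = 0.00, M.y = 0.00 ✓; |HM| = 47.30 ✓; ∠(FM, MH) = 90.00° ✓; |FM| = 5.500 ✓; bearing(F→Z) − bearing(F→M) = 57.00° ✓; |FZ| = 5.500 ✓; ∠(FZ, ZU) = 90.00° ✓; |ZU| = 28.50 ✗.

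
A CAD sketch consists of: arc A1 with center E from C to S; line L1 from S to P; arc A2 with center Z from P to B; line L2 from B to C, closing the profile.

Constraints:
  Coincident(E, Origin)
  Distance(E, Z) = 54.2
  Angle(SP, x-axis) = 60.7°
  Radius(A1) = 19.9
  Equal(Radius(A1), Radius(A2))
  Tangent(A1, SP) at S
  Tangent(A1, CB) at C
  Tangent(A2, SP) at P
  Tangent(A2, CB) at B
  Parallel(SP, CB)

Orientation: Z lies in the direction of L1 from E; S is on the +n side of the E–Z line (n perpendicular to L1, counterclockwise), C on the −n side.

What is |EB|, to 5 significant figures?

57.738

Tangency of A1 to both parallel lines with radius 19.9 puts S and C at E ± 19.9·n: S = (-17.354, 9.7387), C = (17.354, -9.7387). Equal radii place P and B the same way about Z: P = Z + 19.9·n = (9.1704, 57.005), B = Z − 19.9·n = (43.879, 37.527). Then |EB| = |B − E| = 57.738.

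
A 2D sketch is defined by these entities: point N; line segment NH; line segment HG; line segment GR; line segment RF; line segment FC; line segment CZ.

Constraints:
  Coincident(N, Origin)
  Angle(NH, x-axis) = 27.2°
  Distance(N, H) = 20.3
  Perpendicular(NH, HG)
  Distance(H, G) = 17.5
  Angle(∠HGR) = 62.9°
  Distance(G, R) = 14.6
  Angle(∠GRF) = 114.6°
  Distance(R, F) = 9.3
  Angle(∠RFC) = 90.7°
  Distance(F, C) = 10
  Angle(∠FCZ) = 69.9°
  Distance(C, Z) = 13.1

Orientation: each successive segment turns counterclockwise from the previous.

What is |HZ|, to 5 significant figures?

15.898

N is at the origin; NH runs at 27.2° with length 20.3, so H = (18.055, 9.2791). NH is perpendicular to HG, so HG runs at 117.20°; with |HG| = 17.5, G = (10.056, 24.844). ∠HGR = 62.9° gives GR at -125.70° from the x-axis; with |GR| = 14.6, R = (1.5362, 12.987). ∠GRF = 114.6° gives RF at -60.300° from the x-axis; with |RF| = 9.3, F = (6.1440, 4.9092). ∠RFC = 90.7° gives FC at 29.000° from the x-axis; with |FC| = 10.0, C = (14.890, 9.7573). ∠FCZ = 69.9° gives CZ at 139.10° from the x-axis; with |CZ| = 13.1, Z = (4.9885, 18.334). Then |HZ| = |Z − H| = 15.898.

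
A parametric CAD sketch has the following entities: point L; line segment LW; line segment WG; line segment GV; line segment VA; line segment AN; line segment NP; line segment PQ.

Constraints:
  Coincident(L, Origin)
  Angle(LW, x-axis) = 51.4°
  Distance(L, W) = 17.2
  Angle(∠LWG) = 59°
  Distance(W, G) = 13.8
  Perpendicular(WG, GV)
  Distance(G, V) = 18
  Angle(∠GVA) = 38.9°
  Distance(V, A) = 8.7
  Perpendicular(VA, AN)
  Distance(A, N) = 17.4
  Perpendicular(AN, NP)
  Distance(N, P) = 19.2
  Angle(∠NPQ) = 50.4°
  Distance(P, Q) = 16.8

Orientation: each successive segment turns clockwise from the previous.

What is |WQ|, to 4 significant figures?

22.80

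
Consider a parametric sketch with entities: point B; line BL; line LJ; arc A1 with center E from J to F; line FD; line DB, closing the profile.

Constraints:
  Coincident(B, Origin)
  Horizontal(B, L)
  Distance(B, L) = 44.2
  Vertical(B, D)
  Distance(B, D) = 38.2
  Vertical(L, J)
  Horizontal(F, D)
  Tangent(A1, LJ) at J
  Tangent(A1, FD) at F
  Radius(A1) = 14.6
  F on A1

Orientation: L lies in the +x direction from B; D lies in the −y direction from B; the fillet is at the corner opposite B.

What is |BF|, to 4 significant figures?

48.33

The virtual corner opposite B is at (44.20, -38.20). Tangency of A1 to LJ means the radius EJ is perpendicular to LJ and A1 meets FD tangentially, so EF is at right angles to FD, with radius 14.6, so the center E sits 14.6 in from both sides at E = (29.60, -23.60). That places the tangent points at J = (44.20, -23.60) on LJ and F = (29.60, -38.20) on FD. Then |BF| = |F − B| = 48.33.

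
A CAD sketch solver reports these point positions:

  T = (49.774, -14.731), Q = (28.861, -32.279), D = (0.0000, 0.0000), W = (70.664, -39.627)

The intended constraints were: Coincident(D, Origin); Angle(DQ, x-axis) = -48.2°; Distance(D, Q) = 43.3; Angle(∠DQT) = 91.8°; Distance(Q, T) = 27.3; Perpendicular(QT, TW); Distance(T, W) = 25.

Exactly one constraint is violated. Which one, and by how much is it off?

Distance(T, W) = 25 — off by 7.50.

D = (0.00, 0.00) ✓; DQ at -48.20° ✓; |DQ| = 43.30 ✓; ∠DQT = 91.80° ✓; |QT| = 27.30 ✓; ∠(QT, TW) = 90.00° ✓; |TW| = 32.50 ✗.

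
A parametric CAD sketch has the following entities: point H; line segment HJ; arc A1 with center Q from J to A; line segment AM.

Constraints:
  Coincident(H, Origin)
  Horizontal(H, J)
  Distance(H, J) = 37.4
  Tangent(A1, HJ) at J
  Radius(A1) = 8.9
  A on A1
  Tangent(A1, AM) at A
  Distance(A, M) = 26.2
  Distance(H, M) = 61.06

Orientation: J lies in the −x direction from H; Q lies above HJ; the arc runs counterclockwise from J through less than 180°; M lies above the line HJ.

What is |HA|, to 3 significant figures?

35.3

H is at the origin; H and J share the same y with |HJ| = 37.4 and J on the −x side, so J = (-37.4, 0.00). Since A1 is tangent to HJ there, QJ ⟂ HJ, so Q = J + (0, 8.9) = (-37.4, 8.90). Since QA ⟂ AM (tangency), |QM| = √(8.9² + 26.2²) = 27.7 regardless of where A sits on A1. So M lies on both circle(H, 61.06) and circle(Q, 27.7); the above-HJ intersection is M = (-51.6, 32.7). A is the foot of the tangent from M: A = (-31.6, 15.7).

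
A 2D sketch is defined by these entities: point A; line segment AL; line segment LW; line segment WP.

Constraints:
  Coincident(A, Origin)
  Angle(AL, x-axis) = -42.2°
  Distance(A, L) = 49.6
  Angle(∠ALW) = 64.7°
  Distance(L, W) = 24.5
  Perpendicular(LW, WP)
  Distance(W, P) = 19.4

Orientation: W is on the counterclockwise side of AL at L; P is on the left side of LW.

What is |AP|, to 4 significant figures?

25.66

∠ALW = 64.7°, so LW runs at -42.2° + (180° − 64.7°) = 73.10° from the x-axis; with |LW| = 24.5, W = L + 24.5·(cos 73.10°, sin 73.10°) = (43.87, -9.875). LW ⟂ WP; with |WP| = 19.4 on the left of LW, P = W + 19.4·(-0.9568, 0.2907) = (25.30, -4.236). Then |AP| = |P − A| = 25.66.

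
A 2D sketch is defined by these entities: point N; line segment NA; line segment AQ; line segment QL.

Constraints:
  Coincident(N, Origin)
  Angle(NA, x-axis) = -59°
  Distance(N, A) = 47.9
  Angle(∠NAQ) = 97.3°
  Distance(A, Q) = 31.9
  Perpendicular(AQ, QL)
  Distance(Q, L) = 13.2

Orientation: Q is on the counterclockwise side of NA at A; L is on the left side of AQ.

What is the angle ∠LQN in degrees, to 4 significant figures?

38.64°

N is at the origin; NA runs at -59.0° with length 47.9, so A = 47.9·(cos -59.0°, sin -59.0°) = (24.67, -41.06). ∠NAQ = 97.3°, so AQ runs at -59.0° + (180° − 97.3°) = 23.70° from the x-axis; with |AQ| = 31.9, Q = A + 31.9·(cos 23.70°, sin 23.70°) = (53.88, -28.24). AQ is perpendicular to QL; with |QL| = 13.2 on the left of AQ, L = Q + 13.2·(-0.4019, 0.9157) = (48.57, -16.15). Then cos ∠LQN = QL·QN / (|QL||QN|), giving 38.64°.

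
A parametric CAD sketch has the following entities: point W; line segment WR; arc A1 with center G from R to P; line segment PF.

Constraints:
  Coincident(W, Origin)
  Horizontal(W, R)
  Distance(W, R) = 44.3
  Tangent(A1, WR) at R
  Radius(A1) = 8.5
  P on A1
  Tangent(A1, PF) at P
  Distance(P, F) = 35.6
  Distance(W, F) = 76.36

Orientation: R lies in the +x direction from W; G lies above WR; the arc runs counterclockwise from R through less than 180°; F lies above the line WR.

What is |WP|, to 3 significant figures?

52.3

W is at the origin; W and R share the same y with |WR| = 44.3 and R on the +x side, so R = (44.3, 0.00). Since A1 is tangent to WR there, GR ⟂ WR, so G = R + (0, 8.5) = (44.3, 8.50). Since GP ⟂ PF (tangency), |GF| = √(8.5² + 35.6²) = 36.6 regardless of where P sits on A1. So F lies on both circle(W, 76.36) and circle(G, 36.6); the above-WR intersection is F = (66.4, 37.7). P is the foot of the tangent from F: P = (52.1, 5.07).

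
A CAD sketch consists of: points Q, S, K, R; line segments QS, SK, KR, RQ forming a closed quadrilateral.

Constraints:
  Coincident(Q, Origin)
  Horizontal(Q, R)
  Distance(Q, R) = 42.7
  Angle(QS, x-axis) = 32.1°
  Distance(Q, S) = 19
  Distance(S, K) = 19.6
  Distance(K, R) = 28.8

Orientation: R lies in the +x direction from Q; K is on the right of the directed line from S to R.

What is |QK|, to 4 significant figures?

18.19

Q is at the origin; Q and R share the same y with |QR| = 42.7 and R in +x, so R = (42.7, 0). QS runs at 32.1° with |QS| = 19.0, so S = (16.10, 10.10). K is determined by |SK| = 19.6 and |KR| = 28.8 together: it lies at the intersection of circle(S, 19.6) and circle(R, 28.8). With |SR| = 28.46, the foot of the radical line on SR is 6.404 from S and the perpendicular offset is √(19.6² − 6.404²) = 18.52. Taking the right-of-SR solution: K = (15.51, -9.495).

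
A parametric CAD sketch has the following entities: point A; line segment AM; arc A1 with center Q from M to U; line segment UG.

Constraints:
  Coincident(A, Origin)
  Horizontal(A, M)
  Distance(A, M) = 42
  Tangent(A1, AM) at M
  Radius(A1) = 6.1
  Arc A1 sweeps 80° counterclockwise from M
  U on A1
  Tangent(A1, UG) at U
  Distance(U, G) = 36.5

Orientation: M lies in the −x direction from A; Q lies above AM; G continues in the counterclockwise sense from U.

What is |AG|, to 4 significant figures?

50.59

On A1, M sits at bearing -90° from Q; an 80° counterclockwise sweep puts U at bearing -10°, so U = Q + 6.1·(cos -10°, sin -10°) = (-35.99, 5.041). A1 meets UG tangentially, so QU is at right angles to UG, so UG runs along (−sin -10°, cos -10°); with |UG| = 36.5, G = (-29.65, 40.99). Then |AG| = |G − A| = 50.59.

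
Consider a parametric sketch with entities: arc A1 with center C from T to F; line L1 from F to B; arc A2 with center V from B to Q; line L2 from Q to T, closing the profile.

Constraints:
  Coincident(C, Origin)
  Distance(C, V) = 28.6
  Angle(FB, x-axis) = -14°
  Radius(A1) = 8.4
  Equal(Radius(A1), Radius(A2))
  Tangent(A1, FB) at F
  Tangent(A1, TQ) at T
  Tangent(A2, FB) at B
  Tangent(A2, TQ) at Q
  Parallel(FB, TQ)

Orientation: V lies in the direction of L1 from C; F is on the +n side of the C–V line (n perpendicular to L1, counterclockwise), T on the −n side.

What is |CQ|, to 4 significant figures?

29.81

Tangency of A1 to both parallel lines with radius 8.4 puts F and T at C ± 8.4·n: F = (2.032, 8.150), T = (-2.032, -8.150). Equal radii place B and Q the same way about V: B = V + 8.4·n = (29.78, 1.232), Q = V − 8.4·n = (25.72, -15.07). Then |CQ| = |Q − C| = 29.81.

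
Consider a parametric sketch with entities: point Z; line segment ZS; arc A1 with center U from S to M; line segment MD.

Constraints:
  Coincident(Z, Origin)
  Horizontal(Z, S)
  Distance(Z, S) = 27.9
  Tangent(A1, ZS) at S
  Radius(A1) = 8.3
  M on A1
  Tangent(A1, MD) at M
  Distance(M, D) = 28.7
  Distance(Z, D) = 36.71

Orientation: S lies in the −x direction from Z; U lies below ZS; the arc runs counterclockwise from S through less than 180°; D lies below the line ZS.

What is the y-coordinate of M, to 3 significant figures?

-14.2

Checks: |ZS| = 27.90 ✓; |UM| = 8.300 ✓; ∠(UM, MD) = 90.00° ✓; |MD| = 28.70 ✓; |ZD| = 36.71 ✓.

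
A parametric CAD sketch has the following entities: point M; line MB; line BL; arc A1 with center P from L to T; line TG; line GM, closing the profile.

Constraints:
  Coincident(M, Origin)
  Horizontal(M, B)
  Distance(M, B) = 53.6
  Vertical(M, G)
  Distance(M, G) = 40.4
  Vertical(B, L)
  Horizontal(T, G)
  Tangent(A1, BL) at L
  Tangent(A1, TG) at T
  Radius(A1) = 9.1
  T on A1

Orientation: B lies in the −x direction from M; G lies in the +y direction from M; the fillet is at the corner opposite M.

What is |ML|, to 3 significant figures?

62.1

M is at the origin; MB is horizontal with |MB| = 53.6 and B on the −x side, so B = (-53.6, 0.00). MG is vertical with |MG| = 40.4 and G on the +y side, so G = (0.00, 40.4). The virtual corner opposite M is at (-53.6, 40.4). Tangency of A1 to BL means the radius PL is perpendicular to BL and the tangent condition forces PT to be normal to TG, with radius 9.1, so the center P sits 9.1 in from both sides at P = (-44.5, 31.3). That places the tangent points at L = (-53.6, 31.3) on BL and T = (-44.5, 40.4) on TG. Then |ML| = |L − M| = 62.1.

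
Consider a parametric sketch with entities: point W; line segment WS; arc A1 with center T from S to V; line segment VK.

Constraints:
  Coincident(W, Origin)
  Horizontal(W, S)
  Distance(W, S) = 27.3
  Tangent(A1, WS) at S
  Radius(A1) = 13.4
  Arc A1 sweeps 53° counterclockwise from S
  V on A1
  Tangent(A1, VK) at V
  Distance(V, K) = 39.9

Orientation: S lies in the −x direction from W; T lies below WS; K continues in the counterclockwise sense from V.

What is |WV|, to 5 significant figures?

38.374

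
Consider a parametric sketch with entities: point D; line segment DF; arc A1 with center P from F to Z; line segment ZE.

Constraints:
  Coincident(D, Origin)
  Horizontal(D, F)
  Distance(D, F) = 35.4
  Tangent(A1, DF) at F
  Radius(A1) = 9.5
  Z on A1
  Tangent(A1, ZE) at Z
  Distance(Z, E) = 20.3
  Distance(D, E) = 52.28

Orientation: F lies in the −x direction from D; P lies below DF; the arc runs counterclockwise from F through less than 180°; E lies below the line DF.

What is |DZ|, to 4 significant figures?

46.09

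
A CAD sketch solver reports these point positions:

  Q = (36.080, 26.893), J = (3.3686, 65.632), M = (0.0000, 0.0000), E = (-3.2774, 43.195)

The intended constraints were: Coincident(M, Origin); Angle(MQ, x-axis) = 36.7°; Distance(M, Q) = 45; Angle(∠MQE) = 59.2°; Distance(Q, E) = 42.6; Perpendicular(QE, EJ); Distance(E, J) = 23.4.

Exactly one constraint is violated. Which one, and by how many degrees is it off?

Perpendicular(QE, EJ) — off by 6.00°.

M = (0.00, 0.00) ✓; MQ at 36.70° ✓; |MQ| = 45.00 ✓; ∠MQE = 59.20° ✓; |QE| = 42.60 ✓; ∠(QE, EJ) = 84.00° ✗; |EJ| = 23.40 ✓.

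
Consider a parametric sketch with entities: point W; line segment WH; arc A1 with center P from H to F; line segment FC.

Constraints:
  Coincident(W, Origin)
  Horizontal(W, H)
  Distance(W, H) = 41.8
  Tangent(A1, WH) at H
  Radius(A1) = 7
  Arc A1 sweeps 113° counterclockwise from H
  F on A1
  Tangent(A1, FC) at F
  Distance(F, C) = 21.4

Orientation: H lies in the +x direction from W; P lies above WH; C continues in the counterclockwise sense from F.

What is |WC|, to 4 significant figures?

49.57

W is at the origin; W and H share the same y with |WH| = 41.8 and H on the +x side, so H = (41.80, 0.000). A1 meets WH tangentially, so PH is at right angles to WH, so P = H + (0, 7) = (41.80, 7.000). On A1, H sits at bearing -90° from P; a 113° counterclockwise sweep puts F at bearing 23°, so F = P + 7.0·(cos 23°, sin 23°) = (48.24, 9.735). Tangency of A1 to FC means the radius PF is perpendicular to FC, so FC runs along (−sin 23°, cos 23°); with |FC| = 21.4, C = (39.88, 29.43). Then |WC| = |C − W| = 49.57.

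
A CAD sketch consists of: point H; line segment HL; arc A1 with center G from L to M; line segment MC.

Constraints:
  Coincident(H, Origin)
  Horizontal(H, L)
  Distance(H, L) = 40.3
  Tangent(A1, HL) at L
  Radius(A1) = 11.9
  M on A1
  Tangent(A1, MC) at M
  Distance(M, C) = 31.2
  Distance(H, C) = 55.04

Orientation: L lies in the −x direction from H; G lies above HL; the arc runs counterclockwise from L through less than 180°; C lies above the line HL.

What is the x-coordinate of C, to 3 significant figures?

-32.6

Checks: H = (0.00, 0.00) ✓; |GM| = 11.90 ✓; ∠(GM, MC) = 90.00° ✓; |MC| = 31.20 ✓; |HC| = 55.04 ✓.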